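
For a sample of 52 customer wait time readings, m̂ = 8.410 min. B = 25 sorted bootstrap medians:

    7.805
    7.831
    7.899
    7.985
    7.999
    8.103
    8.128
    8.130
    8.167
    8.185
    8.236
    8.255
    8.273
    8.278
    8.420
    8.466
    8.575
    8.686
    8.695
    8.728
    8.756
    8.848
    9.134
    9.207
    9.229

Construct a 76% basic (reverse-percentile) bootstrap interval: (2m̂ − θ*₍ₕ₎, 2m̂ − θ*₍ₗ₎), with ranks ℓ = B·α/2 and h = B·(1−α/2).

Percentile endpoints at ranks 3 and 22: θ*₍3₎ = 7.899, θ*₍22₎ = 8.848.
Basic interval reflects these around m̂:
  lower = 2 × 8.410 − 8.848 = 7.972
  upper = 2 × 8.410 − 7.899 = 8.921

(7.972, 8.921)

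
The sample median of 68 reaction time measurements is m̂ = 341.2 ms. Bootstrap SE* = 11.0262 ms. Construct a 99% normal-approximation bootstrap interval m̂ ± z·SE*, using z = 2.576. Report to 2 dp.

(312.80, 369.60)

Margin = 2.576 × 11.0262 = 28.403
Interval: 341.2 ± 28.403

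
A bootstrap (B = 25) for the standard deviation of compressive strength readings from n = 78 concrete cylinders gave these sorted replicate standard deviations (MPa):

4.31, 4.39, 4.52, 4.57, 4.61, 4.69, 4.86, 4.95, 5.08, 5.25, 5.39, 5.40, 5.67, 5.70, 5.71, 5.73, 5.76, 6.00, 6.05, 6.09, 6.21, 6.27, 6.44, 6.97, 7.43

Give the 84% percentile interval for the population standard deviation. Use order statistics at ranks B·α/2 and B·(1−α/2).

α = 0.16; lower rank = 25 × 0.080 = 2; upper rank = 25 × 0.920 = 23.
The 2nd smallest replicate is 4.39; the 23rd is 6.44.

(4.39, 6.44)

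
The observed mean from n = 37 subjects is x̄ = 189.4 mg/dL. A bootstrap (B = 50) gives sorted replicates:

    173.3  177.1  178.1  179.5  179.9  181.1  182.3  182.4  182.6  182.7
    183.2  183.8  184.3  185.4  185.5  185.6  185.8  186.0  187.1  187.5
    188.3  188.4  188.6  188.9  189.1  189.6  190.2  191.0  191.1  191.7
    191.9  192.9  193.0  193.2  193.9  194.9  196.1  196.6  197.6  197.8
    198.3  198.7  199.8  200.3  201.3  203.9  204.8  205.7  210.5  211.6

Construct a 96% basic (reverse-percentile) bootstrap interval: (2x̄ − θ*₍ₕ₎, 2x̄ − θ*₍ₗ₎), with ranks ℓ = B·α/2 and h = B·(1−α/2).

(168.3, 205.5)

Percentile endpoints at ranks 1 and 49: θ*₍1₎ = 173.3, θ*₍49₎ = 210.5.
Basic interval reflects these around x̄:
  lower = 2 × 189.4 − 210.5 = 168.3
  upper = 2 × 189.4 − 173.3 = 205.5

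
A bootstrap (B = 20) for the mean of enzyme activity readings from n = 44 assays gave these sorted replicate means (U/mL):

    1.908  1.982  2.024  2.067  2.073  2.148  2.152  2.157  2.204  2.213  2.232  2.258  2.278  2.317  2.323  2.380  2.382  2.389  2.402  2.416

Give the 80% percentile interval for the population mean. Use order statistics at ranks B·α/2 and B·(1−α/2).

(1.982, 2.389)

α = 0.20; lower rank = 20 × 0.100 = 2; upper rank = 20 × 0.900 = 18.
The 2nd smallest replicate is 1.982; the 18th is 2.389.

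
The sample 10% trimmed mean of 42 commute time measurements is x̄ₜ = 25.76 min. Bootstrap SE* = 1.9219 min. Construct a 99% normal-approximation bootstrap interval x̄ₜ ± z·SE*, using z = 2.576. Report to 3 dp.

(20.809, 30.711)

Margin = 2.576 × 1.9219 = 4.9508
Interval: 25.76 ± 4.9508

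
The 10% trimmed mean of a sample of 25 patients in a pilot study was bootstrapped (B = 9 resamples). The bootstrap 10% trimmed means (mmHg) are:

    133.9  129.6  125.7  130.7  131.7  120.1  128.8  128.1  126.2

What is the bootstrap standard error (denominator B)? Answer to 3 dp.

Bootstrap SE is the standard deviation of the 9 replicate 10% trimmed means.
Mean of replicates: (133.9 + 129.6 + 125.7 + 130.7 + 131.7 + 120.1 + 128.8 + 128.1 + 126.2) / 9 = 1154.8000 / 9 = 128.3111
Sum of squared deviations: (+5.5889)² + (+1.2889)² + (−2.6111)² + (+2.3889)² + (+3.3889)² + (−8.2111)² + (+0.4889)² + (−0.2111)² + (−2.1111)² = 129.0689
Variance = 129.0689 / 9 = 14.3410
SE* = √14.3410

SE* = 3.787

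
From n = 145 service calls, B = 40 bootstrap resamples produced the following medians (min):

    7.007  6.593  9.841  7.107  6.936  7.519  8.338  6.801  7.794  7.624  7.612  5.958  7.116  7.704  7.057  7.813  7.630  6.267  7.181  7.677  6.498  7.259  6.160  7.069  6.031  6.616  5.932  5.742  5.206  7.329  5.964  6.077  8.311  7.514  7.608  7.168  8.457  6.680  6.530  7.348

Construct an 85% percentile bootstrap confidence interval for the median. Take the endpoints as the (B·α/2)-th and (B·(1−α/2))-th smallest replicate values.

Sorted replicates: 5.206, 5.742, 5.932, 5.958, 5.964, 6.031, 6.077, 6.160, 6.267, 6.498, 6.530, 6.593, 6.616, 6.680, 6.801, 6.936, 7.007, 7.057, 7.069, 7.107, 7.116, 7.168, 7.181, 7.259, 7.329, 7.348, 7.514, 7.519, 7.608, 7.612, 7.624, 7.630, 7.677, 7.704, 7.794, 7.813, 8.311, 8.338, 8.457, 9.841
α = 0.15; lower rank = 40 × 0.075 = 3; upper rank = 40 × 0.925 = 37.
The 3rd smallest replicate is 5.932; the 37th is 8.311.

(5.932, 8.311)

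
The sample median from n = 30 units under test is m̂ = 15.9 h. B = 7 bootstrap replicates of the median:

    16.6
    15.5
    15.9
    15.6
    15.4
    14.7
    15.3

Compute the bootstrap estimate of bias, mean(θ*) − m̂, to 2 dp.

mean(θ*) = (16.6 + 15.5 + 15.9 + 15.6 + 15.4 + 14.7 + 15.3) / 7 = 15.571
bias = 15.571 − 15.9

bias = −0.33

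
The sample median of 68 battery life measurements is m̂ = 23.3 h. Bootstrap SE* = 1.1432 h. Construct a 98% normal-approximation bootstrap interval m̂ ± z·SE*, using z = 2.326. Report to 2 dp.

(20.64, 25.96)

Margin = 2.326 × 1.1432 = 2.659
Interval: 23.3 ± 2.659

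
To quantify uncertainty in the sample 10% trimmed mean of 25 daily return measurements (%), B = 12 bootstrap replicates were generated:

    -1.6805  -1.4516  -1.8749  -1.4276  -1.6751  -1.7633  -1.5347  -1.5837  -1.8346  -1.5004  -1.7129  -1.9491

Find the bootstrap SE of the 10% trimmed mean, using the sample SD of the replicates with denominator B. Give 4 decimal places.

SE* = 0.1629

Bootstrap SE is the standard deviation of the 12 replicate 10% trimmed means.
Mean of replicates: ((-1.6805) + (-1.4516) + (-1.8749) + (-1.4276) + (-1.6751) + (-1.7633) + (-1.5347) + (-1.5837) + (-1.8346) + (-1.5004) + (-1.7129) + (-1.9491)) / 12 = -19.98840 / 12 = -1.66570
Sum of squared deviations: (−0.01480)² + (+0.21410)² + (−0.20920)² + (+0.23810)² + (−0.00940)² + (−0.09760)² + (+0.13100)² + (+0.08200)² + (−0.16890)² + (+0.16530)² + (−0.04720)² + (−0.28340)² = 0.31841
Variance = 0.31841 / 12 = 0.02653
SE* = √0.02653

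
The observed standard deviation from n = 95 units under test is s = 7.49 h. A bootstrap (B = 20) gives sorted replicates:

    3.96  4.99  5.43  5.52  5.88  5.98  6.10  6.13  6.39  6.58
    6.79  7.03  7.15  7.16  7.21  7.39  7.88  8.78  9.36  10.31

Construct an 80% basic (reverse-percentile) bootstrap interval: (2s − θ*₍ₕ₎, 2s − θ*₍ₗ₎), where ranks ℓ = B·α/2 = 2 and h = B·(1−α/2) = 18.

(6.20, 9.99)

Percentile endpoints at ranks 2 and 18: θ*₍2₎ = 4.99, θ*₍18₎ = 8.78.
Basic interval reflects these around s:
  lower = 2 × 7.49 − 8.78 = 6.20
  upper = 2 × 7.49 − 4.99 = 9.99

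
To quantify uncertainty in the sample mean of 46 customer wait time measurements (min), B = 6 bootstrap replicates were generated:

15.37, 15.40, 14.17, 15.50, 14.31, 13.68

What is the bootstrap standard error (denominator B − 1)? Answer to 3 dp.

Bootstrap SE is the standard deviation of the 6 replicate means.
Mean of replicates: (15.37 + 15.40 + 14.17 + 15.50 + 14.31 + 13.68) / 6 = 88.4300 / 6 = 14.7383
Sum of squared deviations: (+0.6317)² + (+0.6617)² + (−0.5683)² + (+0.7617)² + (−0.4283)² + (−1.0583)² = 3.0435
Variance = 3.0435 / 5 = 0.6087
SE* = √0.6087

SE* = 0.780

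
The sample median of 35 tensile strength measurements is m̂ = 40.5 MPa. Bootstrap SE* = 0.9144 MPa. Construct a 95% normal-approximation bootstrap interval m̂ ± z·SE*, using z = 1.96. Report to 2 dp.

Margin = 1.96 × 0.9144 = 1.792
Interval: 40.5 ± 1.792

(38.71, 42.29)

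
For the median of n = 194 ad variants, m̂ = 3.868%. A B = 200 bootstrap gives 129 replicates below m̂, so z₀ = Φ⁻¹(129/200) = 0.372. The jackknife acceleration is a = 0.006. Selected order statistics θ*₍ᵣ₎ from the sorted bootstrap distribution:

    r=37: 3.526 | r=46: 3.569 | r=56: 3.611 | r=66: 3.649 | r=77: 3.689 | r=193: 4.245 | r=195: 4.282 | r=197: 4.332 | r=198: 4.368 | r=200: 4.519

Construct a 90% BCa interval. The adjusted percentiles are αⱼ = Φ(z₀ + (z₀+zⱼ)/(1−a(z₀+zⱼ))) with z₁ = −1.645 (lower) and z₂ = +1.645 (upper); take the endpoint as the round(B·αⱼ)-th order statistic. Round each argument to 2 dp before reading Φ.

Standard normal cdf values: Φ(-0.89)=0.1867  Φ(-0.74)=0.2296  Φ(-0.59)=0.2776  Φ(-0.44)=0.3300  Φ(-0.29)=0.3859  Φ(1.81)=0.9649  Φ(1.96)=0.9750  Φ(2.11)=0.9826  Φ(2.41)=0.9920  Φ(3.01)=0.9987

Lower: z₀ + z₁ = 0.372 + (-1.645) = -1.273; 1 − a(z₀+z₁) = 1 − (0.006)(-1.273) = 1.0076; argument = 0.372 + (-1.273)/1.0076 = -0.8914 → -0.89.
α₁ = Φ(-0.89) = 0.1867; rank = round(200 × 0.1867) = 37; θ*₍37₎ = 3.526.
Upper: z₀ + z₂ = 2.017; 1 − a(z₀+z₂) = 0.9879; argument = 2.4137 → 2.41; α₂ = 0.9920; rank = 198; θ*₍198₎ = 4.368.

(3.526, 4.368)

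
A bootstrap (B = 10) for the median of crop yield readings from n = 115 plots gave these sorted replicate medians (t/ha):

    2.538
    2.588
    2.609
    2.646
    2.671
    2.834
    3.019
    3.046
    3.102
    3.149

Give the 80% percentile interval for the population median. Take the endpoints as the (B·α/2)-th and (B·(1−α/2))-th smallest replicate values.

(2.538, 3.102)

α = 0.20; lower rank = 10 × 0.100 = 1; upper rank = 10 × 0.900 = 9.
The 1st smallest replicate is 2.538; the 9th is 3.102.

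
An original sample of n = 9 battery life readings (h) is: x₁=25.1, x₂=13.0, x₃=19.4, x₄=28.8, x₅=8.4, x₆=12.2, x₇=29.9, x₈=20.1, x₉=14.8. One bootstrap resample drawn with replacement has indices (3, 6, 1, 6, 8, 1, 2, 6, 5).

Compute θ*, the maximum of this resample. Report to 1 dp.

θ* = 25.1

Resample values: 19.4, 12.2, 25.1, 12.2, 20.1, 25.1, 13.0, 12.2, 8.4.
Maximum = 25.1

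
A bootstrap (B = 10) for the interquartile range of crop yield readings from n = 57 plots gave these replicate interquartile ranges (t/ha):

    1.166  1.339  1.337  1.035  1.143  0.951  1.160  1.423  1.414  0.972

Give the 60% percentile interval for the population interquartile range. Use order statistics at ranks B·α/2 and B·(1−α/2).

Sorted replicates: 0.951, 0.972, 1.035, 1.143, 1.160, 1.166, 1.337, 1.339, 1.414, 1.423
α = 0.40; lower rank = 10 × 0.200 = 2; upper rank = 10 × 0.800 = 8.
The 2nd smallest replicate is 0.972; the 8th is 1.339.

(0.972, 1.339)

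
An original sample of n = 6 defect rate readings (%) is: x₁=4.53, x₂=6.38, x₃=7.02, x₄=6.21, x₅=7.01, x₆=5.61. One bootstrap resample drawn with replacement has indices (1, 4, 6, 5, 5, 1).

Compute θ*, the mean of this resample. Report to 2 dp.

Resample values: 4.53, 6.21, 5.61, 7.01, 7.01, 4.53.
Mean = (4.53 + 6.21 + 5.61 + 7.01 + 7.01 + 4.53) / 6 = 34.900 / 6 = 5.82

θ* = 5.82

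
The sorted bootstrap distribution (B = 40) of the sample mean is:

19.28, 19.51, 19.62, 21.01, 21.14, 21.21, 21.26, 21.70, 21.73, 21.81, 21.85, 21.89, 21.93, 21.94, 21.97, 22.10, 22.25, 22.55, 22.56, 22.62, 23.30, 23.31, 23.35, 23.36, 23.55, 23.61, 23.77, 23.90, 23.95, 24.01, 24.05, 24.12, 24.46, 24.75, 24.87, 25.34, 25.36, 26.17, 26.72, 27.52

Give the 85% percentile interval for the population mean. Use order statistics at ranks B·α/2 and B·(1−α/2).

(19.62, 25.36)

α = 0.15; lower rank = 40 × 0.075 = 3; upper rank = 40 × 0.925 = 37.
The 3rd smallest replicate is 19.62; the 37th is 25.36.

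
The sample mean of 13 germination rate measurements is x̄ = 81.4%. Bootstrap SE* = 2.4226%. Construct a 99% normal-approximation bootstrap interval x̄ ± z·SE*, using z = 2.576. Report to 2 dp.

Margin = 2.576 × 2.4226 = 6.241
Interval: 81.4 ± 6.241

(75.16, 87.64)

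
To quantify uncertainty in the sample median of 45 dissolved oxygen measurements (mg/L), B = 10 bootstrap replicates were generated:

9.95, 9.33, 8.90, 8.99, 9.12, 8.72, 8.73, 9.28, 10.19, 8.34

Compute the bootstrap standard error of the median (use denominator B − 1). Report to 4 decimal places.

SE* = 0.5654

Bootstrap SE is the standard deviation of the 10 replicate medians.
Mean of replicates: (9.95 + 9.33 + 8.90 + 8.99 + 9.12 + 8.72 + 8.73 + 9.28 + 10.19 + 8.34) / 10 = 91.55000 / 10 = 9.15500
Sum of squared deviations: (+0.79500)² + (+0.17500)² + (−0.25500)² + (−0.16500)² + (−0.03500)² + (−0.43500)² + (−0.42500)² + (+0.12500)² + (+1.03500)² + (−0.81500)² = 2.87705
Variance = 2.87705 / 9 = 0.31967
SE* = √0.31967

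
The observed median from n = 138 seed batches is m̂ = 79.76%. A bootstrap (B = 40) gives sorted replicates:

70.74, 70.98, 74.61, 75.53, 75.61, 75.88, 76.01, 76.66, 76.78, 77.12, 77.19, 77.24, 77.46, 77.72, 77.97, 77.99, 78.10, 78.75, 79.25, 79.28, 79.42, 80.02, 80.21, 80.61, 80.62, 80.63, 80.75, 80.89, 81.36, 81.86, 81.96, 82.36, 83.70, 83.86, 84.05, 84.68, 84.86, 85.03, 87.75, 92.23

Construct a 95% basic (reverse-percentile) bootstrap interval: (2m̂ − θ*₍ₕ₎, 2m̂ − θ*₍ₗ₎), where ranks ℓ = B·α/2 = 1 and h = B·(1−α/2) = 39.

(71.77, 88.78)

Percentile endpoints at ranks 1 and 39: θ*₍1₎ = 70.74, θ*₍39₎ = 87.75.
Basic interval reflects these around m̂:
  lower = 2 × 79.76 − 87.75 = 71.77
  upper = 2 × 79.76 − 70.74 = 88.78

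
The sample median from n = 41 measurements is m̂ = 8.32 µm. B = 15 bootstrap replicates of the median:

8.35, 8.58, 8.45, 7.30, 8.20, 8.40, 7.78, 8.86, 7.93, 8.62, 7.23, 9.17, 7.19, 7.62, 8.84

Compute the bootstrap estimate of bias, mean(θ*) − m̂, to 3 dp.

bias = −0.152

mean(θ*) = (8.35 + 8.58 + 8.45 + 7.30 + 8.20 + 8.40 + 7.78 + 8.86 + 7.93 + 8.62 + 7.23 + 9.17 + 7.19 + 7.62 + 8.84) / 15 = 8.1680
bias = 8.1680 − 8.32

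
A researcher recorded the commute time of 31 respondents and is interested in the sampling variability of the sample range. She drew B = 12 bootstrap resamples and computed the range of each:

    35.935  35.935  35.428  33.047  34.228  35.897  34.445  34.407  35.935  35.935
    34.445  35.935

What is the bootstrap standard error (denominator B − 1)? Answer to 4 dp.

Bootstrap SE is the standard deviation of the 12 replicate ranges.
Mean of replicates: (35.935 + 35.935 + 35.428 + 33.047 + 34.228 + 35.897 + 34.445 + 34.407 + 35.935 + 35.935 + 34.445 + 35.935) / 12 = 421.57200 / 12 = 35.13100
Sum of squared deviations: (+0.80400)² + (+0.80400)² + (+0.29700)² + (−2.08400)² + (−0.90300)² + (+0.76600)² + (−0.68600)² + (−0.72400)² + (+0.80400)² + (+0.80400)² + (−0.68600)² + (+0.80400)² = 10.53088
Variance = 10.53088 / 11 = 0.95735
SE* = √0.95735

SE* = 0.9784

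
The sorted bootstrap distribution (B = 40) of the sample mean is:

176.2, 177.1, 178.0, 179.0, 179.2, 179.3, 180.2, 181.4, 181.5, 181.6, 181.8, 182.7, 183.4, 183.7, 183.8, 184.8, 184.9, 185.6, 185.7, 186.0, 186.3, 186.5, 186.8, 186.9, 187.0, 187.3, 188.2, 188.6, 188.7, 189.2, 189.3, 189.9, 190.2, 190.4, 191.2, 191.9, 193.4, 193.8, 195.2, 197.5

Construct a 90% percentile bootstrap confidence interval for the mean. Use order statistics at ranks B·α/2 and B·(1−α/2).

α = 0.10; lower rank = 40 × 0.050 = 2; upper rank = 40 × 0.950 = 38.
The 2nd smallest replicate is 177.1; the 38th is 193.8.

(177.1, 193.8)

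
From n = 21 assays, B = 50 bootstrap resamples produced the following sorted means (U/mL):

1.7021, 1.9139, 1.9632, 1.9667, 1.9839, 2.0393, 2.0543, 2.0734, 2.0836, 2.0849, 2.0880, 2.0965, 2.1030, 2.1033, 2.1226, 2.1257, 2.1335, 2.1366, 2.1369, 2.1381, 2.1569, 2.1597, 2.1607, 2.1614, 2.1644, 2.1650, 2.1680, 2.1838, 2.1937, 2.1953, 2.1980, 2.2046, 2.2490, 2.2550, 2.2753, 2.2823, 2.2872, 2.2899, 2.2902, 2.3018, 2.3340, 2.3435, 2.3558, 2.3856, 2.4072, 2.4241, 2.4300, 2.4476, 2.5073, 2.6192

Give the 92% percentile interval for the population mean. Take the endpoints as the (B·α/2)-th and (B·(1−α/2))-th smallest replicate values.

α = 0.08; lower rank = 50 × 0.040 = 2; upper rank = 50 × 0.960 = 48.
The 2nd smallest replicate is 1.9139; the 48th is 2.4476.

(1.9139, 2.4476)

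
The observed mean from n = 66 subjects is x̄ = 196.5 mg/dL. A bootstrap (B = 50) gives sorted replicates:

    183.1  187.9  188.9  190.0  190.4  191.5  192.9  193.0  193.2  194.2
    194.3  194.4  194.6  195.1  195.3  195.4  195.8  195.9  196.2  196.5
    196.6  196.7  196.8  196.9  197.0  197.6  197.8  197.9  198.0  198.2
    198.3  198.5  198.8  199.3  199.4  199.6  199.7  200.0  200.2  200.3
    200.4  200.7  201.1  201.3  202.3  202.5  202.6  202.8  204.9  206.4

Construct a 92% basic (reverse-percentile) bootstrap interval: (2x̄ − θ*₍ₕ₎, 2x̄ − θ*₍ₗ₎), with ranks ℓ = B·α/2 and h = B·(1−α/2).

Percentile endpoints at ranks 2 and 48: θ*₍2₎ = 187.9, θ*₍48₎ = 202.8.
Basic interval reflects these around x̄:
  lower = 2 × 196.5 − 202.8 = 190.2
  upper = 2 × 196.5 − 187.9 = 205.1

(190.2, 205.1)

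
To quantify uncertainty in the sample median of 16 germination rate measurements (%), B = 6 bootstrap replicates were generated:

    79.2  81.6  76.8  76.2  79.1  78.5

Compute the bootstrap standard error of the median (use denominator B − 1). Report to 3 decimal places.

Bootstrap SE is the standard deviation of the 6 replicate medians.
Mean of replicates: (79.2 + 81.6 + 76.8 + 76.2 + 79.1 + 78.5) / 6 = 471.4000 / 6 = 78.5667
Sum of squared deviations: (+0.6333)² + (+3.0333)² + (−1.7667)² + (−2.3667)² + (+0.5333)² + (−0.0667)² = 18.6133
Variance = 18.6133 / 5 = 3.7227
SE* = √3.7227

SE* = 1.929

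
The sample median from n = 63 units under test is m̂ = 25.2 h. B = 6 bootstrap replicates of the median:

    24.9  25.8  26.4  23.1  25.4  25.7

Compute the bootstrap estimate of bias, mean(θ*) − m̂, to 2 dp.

mean(θ*) = (24.9 + 25.8 + 26.4 + 23.1 + 25.4 + 25.7) / 6 = 25.217
bias = 25.217 − 25.2

bias = +0.02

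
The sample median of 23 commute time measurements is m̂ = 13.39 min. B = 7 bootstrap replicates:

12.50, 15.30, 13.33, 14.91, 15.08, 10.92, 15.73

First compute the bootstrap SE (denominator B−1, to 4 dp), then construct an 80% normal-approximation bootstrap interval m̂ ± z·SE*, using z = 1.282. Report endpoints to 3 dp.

(11.117, 15.663)

Mean of replicates = 13.9671; sum of squared deviations = 18.8551; SE* = √(18.8551/6) = 1.7727
Margin = 1.282 × 1.7727 = 2.2726
Interval: 13.39 ± 2.2726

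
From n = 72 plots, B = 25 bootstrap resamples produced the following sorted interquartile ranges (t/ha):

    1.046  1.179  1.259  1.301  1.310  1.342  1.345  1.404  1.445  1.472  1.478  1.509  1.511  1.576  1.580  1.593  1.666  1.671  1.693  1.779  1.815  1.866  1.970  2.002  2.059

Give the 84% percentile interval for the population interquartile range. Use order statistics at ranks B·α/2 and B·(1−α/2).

(1.179, 1.970)

α = 0.16; lower rank = 25 × 0.080 = 2; upper rank = 25 × 0.920 = 23.
The 2nd smallest replicate is 1.179; the 23rd is 1.970.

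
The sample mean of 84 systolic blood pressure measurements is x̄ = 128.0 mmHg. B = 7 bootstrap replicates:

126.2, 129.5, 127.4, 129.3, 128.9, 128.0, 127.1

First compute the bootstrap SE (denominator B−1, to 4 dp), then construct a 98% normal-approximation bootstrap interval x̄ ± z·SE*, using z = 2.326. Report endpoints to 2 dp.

(125.13, 130.87)

Mean of replicates = 128.0571; sum of squared deviations = 9.1371; SE* = √(9.1371/6) = 1.2340
Margin = 2.326 × 1.2340 = 2.870
Interval: 128.0 ± 2.870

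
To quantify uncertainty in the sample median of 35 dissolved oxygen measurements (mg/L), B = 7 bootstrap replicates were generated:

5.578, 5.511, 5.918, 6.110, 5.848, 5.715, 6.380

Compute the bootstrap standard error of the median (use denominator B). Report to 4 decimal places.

SE* = 0.2825

Bootstrap SE is the standard deviation of the 7 replicate medians.
Mean of replicates: (5.578 + 5.511 + 5.918 + 6.110 + 5.848 + 5.715 + 6.380) / 7 = 41.06000 / 7 = 5.86571
Sum of squared deviations: (−0.28771)² + (−0.35471)² + (+0.05229)² + (+0.24429)² + (−0.01771)² + (−0.15071)² + (+0.51429)² = 0.55853
Variance = 0.55853 / 7 = 0.07979
SE* = √0.07979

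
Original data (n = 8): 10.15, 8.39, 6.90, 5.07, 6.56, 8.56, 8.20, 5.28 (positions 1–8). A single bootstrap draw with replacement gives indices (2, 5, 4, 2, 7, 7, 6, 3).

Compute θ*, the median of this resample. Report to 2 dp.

θ* = 8.20

Resample values: 8.39, 6.56, 5.07, 8.39, 8.20, 8.20, 8.56, 6.90.
Sorted: 5.07, 6.56, 6.90, 8.20, 8.20, 8.39, 8.39, 8.56
Median = average of the two middle values = 8.20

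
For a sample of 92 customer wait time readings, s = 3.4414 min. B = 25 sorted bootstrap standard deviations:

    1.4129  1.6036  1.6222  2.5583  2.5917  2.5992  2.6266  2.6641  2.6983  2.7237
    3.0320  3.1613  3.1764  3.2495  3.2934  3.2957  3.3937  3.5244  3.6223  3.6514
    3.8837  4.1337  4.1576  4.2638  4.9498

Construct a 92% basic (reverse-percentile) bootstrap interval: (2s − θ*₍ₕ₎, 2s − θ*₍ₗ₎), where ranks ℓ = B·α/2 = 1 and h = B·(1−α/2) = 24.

Percentile endpoints at ranks 1 and 24: θ*₍1₎ = 1.4129, θ*₍24₎ = 4.2638.
Basic interval reflects these around s:
  lower = 2 × 3.4414 − 4.2638 = 2.6190
  upper = 2 × 3.4414 − 1.4129 = 5.4699

(2.6190, 5.4699)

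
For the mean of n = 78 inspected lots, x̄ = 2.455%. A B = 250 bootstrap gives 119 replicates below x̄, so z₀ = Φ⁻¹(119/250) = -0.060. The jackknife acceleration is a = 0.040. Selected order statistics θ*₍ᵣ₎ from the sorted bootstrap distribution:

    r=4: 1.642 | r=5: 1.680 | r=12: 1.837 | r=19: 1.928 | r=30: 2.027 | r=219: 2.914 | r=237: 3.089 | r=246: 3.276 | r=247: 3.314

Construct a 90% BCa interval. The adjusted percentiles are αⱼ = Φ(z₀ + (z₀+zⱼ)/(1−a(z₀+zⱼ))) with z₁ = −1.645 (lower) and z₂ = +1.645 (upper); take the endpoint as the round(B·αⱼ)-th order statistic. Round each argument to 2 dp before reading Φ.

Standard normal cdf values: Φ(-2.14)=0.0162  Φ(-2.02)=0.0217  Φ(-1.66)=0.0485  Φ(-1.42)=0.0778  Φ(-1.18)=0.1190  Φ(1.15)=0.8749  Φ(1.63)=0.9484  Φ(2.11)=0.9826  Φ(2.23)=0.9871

Lower: z₀ + z₁ = -0.060 + (-1.645) = -1.705; 1 − a(z₀+z₁) = 1 − (0.040)(-1.705) = 1.0682; argument = -0.060 + (-1.705)/1.0682 = -1.6561 → -1.66.
α₁ = Φ(-1.66) = 0.0485; rank = round(250 × 0.0485) = 12; θ*₍12₎ = 1.837.
Upper: z₀ + z₂ = 1.585; 1 − a(z₀+z₂) = 0.9366; argument = 1.6323 → 1.63; α₂ = 0.9484; rank = 237; θ*₍237₎ = 3.089.

(1.837, 3.089)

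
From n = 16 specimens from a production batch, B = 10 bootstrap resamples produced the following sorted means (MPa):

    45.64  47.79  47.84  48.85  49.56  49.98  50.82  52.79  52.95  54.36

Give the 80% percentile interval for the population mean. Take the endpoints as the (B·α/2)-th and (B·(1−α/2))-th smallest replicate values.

(45.64, 52.95)

α = 0.20; lower rank = 10 × 0.100 = 1; upper rank = 10 × 0.900 = 9.
The 1st smallest replicate is 45.64; the 9th is 52.95.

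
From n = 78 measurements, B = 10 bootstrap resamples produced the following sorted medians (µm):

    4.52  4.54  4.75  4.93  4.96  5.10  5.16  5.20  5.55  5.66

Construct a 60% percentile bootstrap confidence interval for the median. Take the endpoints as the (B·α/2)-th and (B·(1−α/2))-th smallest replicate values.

(4.54, 5.20)

α = 0.40; lower rank = 10 × 0.200 = 2; upper rank = 10 × 0.800 = 8.
The 2nd smallest replicate is 4.54; the 8th is 5.20.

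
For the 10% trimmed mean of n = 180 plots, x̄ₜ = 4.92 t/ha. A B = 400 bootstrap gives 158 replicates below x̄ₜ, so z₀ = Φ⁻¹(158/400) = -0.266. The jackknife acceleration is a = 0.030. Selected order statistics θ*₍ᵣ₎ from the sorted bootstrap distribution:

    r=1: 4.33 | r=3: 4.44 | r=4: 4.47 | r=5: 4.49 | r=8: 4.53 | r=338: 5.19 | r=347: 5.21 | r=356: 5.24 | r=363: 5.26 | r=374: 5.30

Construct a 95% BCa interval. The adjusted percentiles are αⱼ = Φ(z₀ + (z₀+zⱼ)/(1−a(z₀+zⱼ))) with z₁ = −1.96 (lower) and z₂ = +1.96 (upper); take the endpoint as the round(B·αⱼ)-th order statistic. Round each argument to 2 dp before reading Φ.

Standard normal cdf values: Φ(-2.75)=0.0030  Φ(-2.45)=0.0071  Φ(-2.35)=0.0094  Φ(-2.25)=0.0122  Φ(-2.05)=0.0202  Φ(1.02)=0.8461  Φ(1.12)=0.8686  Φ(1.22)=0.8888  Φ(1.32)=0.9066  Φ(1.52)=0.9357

(4.47, 5.30)

Lower: z₀ + z₁ = -0.266 + (-1.960) = -2.226; 1 − a(z₀+z₁) = 1 − (0.030)(-2.226) = 1.0668; argument = -0.266 + (-2.226)/1.0668 = -2.3527 → -2.35.
α₁ = Φ(-2.35) = 0.0094; rank = round(400 × 0.0094) = 4; θ*₍4₎ = 4.47.
Upper: z₀ + z₂ = 1.694; 1 − a(z₀+z₂) = 0.9492; argument = 1.5187 → 1.52; α₂ = 0.9357; rank = 374; θ*₍374₎ = 5.30.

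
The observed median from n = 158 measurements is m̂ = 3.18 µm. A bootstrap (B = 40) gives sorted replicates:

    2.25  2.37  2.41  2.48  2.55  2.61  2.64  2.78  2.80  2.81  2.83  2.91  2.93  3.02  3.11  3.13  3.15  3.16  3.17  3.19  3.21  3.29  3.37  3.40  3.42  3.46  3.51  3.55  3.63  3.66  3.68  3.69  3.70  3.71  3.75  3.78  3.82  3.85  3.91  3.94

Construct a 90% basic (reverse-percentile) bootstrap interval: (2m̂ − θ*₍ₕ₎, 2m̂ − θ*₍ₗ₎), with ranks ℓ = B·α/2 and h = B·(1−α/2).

(2.51, 3.99)

Percentile endpoints at ranks 2 and 38: θ*₍2₎ = 2.37, θ*₍38₎ = 3.85.
Basic interval reflects these around m̂:
  lower = 2 × 3.18 − 3.85 = 2.51
  upper = 2 × 3.18 − 2.37 = 3.99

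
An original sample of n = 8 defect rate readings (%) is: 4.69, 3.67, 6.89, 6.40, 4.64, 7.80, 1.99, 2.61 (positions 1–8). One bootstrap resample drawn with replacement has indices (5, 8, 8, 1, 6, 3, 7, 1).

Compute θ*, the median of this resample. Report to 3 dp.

θ* = 4.665

Resample values: 4.64, 2.61, 2.61, 4.69, 7.80, 6.89, 1.99, 4.69.
Sorted: 1.99, 2.61, 2.61, 4.64, 4.69, 4.69, 6.89, 7.80
Median = average of the two middle values = 4.665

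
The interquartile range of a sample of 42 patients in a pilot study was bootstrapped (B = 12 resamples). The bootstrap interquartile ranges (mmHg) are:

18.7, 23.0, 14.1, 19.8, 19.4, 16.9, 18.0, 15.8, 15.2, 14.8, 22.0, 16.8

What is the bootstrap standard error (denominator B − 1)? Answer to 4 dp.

Bootstrap SE is the standard deviation of the 12 replicate interquartile ranges.
Mean of replicates: (18.7 + 23.0 + 14.1 + 19.8 + 19.4 + 16.9 + 18.0 + 15.8 + 15.2 + 14.8 + 22.0 + 16.8) / 12 = 214.50000 / 12 = 17.87500
Sum of squared deviations: (+0.82500)² + (+5.12500)² + (−3.77500)² + (+1.92500)² + (+1.52500)² + (−0.97500)² + (+0.12500)² + (−2.07500)² + (−2.67500)² + (−3.07500)² + (+4.12500)² + (−1.07500)² = 87.28250
Variance = 87.28250 / 11 = 7.93477
SE* = √7.93477

SE* = 2.8169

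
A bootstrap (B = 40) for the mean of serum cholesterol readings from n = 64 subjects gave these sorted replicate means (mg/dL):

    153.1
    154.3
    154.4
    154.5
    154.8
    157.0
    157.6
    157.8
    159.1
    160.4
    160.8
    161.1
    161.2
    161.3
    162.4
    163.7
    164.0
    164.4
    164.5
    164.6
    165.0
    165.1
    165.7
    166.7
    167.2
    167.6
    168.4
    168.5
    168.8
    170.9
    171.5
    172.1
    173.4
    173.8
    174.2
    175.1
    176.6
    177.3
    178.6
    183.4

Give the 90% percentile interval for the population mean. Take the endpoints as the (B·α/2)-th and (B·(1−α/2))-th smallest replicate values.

(154.3, 177.3)

α = 0.10; lower rank = 40 × 0.050 = 2; upper rank = 40 × 0.950 = 38.
The 2nd smallest replicate is 154.3; the 38th is 177.3.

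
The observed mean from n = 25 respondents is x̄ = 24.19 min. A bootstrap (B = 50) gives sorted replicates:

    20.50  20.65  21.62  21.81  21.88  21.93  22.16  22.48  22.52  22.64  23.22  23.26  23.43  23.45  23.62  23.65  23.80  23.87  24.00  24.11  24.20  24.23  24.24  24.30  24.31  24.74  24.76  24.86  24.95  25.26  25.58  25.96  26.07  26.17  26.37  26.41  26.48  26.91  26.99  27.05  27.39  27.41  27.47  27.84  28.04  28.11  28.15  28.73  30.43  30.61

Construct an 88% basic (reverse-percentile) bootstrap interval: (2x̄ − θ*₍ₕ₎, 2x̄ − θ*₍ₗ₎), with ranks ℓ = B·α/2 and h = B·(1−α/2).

(20.23, 26.76)

Percentile endpoints at ranks 3 and 47: θ*₍3₎ = 21.62, θ*₍47₎ = 28.15.
Basic interval reflects these around x̄:
  lower = 2 × 24.19 − 28.15 = 20.23
  upper = 2 × 24.19 − 21.62 = 26.76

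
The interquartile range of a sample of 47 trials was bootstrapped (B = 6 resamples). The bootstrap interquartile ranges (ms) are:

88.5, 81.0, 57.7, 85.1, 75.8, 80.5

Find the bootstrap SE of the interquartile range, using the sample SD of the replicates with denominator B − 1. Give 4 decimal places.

Bootstrap SE is the standard deviation of the 6 replicate interquartile ranges.
Mean of replicates: (88.5 + 81.0 + 57.7 + 85.1 + 75.8 + 80.5) / 6 = 468.60000 / 6 = 78.10000
Sum of squared deviations: (+10.40000)² + (+2.90000)² + (−20.40000)² + (+7.00000)² + (−2.30000)² + (+2.40000)² = 592.78000
Variance = 592.78000 / 5 = 118.55600
SE* = √118.55600

SE* = 10.8883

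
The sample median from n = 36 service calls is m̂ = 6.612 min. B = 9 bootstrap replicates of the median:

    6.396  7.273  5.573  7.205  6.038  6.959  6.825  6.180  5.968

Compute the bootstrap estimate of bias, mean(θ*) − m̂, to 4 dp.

bias = −0.1212

mean(θ*) = (6.396 + 7.273 + 5.573 + 7.205 + 6.038 + 6.959 + 6.825 + 6.180 + 5.968) / 9 = 6.49078
bias = 6.49078 − 6.612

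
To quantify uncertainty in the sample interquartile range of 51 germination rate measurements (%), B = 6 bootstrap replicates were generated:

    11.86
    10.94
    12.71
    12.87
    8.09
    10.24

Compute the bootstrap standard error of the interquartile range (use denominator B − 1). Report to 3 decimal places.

SE* = 1.796

Bootstrap SE is the standard deviation of the 6 replicate interquartile ranges.
Mean of replicates: (11.86 + 10.94 + 12.71 + 12.87 + 8.09 + 10.24) / 6 = 66.7100 / 6 = 11.1183
Sum of squared deviations: (+0.7417)² + (−0.1783)² + (+1.5917)² + (+1.7517)² + (−3.0283)² + (−0.8783)² = 16.1259
Variance = 16.1259 / 5 = 3.2252
SE* = √3.2252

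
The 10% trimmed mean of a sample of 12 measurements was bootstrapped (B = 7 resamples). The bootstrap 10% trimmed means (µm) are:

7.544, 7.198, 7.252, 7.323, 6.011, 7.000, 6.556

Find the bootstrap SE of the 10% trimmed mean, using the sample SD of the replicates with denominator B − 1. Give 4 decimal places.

Bootstrap SE is the standard deviation of the 7 replicate 10% trimmed means.
Mean of replicates: (7.544 + 7.198 + 7.252 + 7.323 + 6.011 + 7.000 + 6.556) / 7 = 48.88400 / 7 = 6.98343
Sum of squared deviations: (+0.56057)² + (+0.21457)² + (+0.26857)² + (+0.33957)² + (−0.97243)² + (+0.01657)² + (−0.42743)² = 1.67631
Variance = 1.67631 / 6 = 0.27938
SE* = √0.27938

SE* = 0.5286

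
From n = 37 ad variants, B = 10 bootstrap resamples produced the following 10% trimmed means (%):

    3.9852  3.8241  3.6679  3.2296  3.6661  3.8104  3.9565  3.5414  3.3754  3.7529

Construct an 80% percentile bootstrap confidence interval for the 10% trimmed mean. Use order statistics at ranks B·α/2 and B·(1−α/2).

(3.2296, 3.9565)

Sorted replicates: 3.2296, 3.3754, 3.5414, 3.6661, 3.6679, 3.7529, 3.8104, 3.8241, 3.9565, 3.9852
α = 0.20; lower rank = 10 × 0.100 = 1; upper rank = 10 × 0.900 = 9.
The 1st smallest replicate is 3.2296; the 9th is 3.9565.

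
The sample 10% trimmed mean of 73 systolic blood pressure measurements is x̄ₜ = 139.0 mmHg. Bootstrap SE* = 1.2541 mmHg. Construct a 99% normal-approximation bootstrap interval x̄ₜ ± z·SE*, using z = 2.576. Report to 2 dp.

(135.77, 142.23)

Margin = 2.576 × 1.2541 = 3.231
Interval: 139.0 ± 3.231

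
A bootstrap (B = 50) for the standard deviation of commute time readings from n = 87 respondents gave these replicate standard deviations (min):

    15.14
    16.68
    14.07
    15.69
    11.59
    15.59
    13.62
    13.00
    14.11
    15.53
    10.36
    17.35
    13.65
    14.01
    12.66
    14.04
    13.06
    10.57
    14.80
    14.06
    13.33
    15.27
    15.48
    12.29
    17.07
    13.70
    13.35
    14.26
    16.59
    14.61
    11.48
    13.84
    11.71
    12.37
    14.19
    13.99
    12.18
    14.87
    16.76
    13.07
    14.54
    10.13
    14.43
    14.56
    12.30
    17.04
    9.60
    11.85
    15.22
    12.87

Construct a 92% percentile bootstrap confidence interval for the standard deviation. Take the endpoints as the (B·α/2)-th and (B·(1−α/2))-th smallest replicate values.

(10.13, 17.04)

Sorted replicates: 9.60, 10.13, 10.36, 10.57, 11.48, 11.59, 11.71, 11.85, 12.18, 12.29, 12.30, 12.37, 12.66, 12.87, 13.00, 13.06, 13.07, 13.33, 13.35, 13.62, 13.65, 13.70, 13.84, 13.99, 14.01, 14.04, 14.06, 14.07, 14.11, 14.19, 14.26, 14.43, 14.54, 14.56, 14.61, 14.80, 14.87, 15.14, 15.22, 15.27, 15.48, 15.53, 15.59, 15.69, 16.59, 16.68, 16.76, 17.04, 17.07, 17.35
α = 0.08; lower rank = 50 × 0.040 = 2; upper rank = 50 × 0.960 = 48.
The 2nd smallest replicate is 10.13; the 48th is 17.04.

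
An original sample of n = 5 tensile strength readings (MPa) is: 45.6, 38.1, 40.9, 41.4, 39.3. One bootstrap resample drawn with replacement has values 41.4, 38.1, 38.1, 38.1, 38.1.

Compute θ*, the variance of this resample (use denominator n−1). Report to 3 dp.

θ* = 2.178

Mean = 38.7600; sum of squared deviations = 8.7120
s² = 8.7120 / 4 = 2.1780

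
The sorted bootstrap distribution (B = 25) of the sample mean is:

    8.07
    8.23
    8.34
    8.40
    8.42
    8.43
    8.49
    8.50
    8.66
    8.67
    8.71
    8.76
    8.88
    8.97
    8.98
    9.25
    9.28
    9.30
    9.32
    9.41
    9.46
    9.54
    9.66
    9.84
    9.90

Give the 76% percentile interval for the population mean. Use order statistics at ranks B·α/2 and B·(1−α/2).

α = 0.24; lower rank = 25 × 0.120 = 3; upper rank = 25 × 0.880 = 22.
The 3rd smallest replicate is 8.34; the 22nd is 9.54.

(8.34, 9.54)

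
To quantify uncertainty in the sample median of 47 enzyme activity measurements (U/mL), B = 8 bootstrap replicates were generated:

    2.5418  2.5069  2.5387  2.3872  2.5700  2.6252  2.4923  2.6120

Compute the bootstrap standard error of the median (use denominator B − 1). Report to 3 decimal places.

Bootstrap SE is the standard deviation of the 8 replicate medians.
Mean of replicates: (2.5418 + 2.5069 + 2.5387 + 2.3872 + 2.5700 + 2.6252 + 2.4923 + 2.6120) / 8 = 20.27410 / 8 = 2.53426
Sum of squared deviations: (+0.00754)² + (−0.02736)² + (+0.00444)² + (−0.14706)² + (+0.03574)² + (+0.09094)² + (−0.04196)² + (+0.07774)² = 0.03980
Variance = 0.03980 / 7 = 0.00569
SE* = √0.00569

SE* = 0.075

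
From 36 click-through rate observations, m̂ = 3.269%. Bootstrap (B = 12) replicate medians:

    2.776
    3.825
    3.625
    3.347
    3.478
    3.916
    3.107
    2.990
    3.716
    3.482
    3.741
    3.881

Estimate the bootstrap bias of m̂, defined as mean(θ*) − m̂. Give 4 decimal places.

mean(θ*) = (2.776 + 3.825 + 3.625 + 3.347 + 3.478 + 3.916 + 3.107 + 2.990 + 3.716 + 3.482 + 3.741 + 3.881) / 12 = 3.49033
bias = 3.49033 − 3.269

bias = +0.2213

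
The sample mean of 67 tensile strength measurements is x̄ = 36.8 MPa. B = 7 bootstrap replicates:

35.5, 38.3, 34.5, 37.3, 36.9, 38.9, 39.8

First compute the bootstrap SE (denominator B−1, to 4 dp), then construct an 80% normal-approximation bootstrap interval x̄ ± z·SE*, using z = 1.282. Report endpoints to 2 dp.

Mean of replicates = 37.3143; sum of squared deviations = 21.0486; SE* = √(21.0486/6) = 1.8730
Margin = 1.282 × 1.8730 = 2.401
Interval: 36.8 ± 2.401

(34.40, 39.20)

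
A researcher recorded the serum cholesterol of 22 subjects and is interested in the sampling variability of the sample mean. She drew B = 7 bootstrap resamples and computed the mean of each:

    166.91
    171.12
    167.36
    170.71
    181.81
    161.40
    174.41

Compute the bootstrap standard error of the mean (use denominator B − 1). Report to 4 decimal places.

Bootstrap SE is the standard deviation of the 7 replicate means.
Mean of replicates: (166.91 + 171.12 + 167.36 + 170.71 + 181.81 + 161.40 + 174.41) / 7 = 1193.72000 / 7 = 170.53143
Sum of squared deviations: (−3.62143)² + (+0.58857)² + (−3.17143)² + (+0.17857)² + (+11.27857)² + (−9.13143)² + (+3.87857)² = 249.18349
Variance = 249.18349 / 6 = 41.53058
SE* = √41.53058

SE* = 6.4444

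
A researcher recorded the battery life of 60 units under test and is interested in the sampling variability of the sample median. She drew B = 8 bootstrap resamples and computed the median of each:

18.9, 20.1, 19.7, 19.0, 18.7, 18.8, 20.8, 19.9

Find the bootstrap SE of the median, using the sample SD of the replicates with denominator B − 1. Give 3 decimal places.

Bootstrap SE is the standard deviation of the 8 replicate medians.
Mean of replicates: (18.9 + 20.1 + 19.7 + 19.0 + 18.7 + 18.8 + 20.8 + 19.9) / 8 = 155.9000 / 8 = 19.4875
Sum of squared deviations: (−0.5875)² + (+0.6125)² + (+0.2125)² + (−0.4875)² + (−0.7875)² + (−0.6875)² + (+1.3125)² + (+0.4125)² = 3.9888
Variance = 3.9888 / 7 = 0.5698
SE* = √0.5698

SE* = 0.755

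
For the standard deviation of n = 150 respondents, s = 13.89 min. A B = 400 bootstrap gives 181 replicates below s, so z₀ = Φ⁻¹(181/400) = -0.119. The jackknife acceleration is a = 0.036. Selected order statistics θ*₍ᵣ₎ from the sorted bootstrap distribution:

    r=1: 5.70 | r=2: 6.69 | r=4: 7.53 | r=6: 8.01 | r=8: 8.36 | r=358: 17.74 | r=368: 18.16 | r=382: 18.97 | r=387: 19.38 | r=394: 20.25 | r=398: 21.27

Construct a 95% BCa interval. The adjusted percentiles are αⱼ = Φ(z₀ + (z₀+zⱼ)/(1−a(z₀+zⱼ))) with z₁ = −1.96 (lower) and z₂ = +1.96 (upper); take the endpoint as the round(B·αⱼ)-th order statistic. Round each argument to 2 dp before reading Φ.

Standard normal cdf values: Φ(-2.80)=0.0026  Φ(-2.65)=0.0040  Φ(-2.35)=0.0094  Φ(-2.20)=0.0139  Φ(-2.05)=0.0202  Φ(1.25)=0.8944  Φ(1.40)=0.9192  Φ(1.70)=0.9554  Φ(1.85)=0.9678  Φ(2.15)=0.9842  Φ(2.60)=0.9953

Lower: z₀ + z₁ = -0.119 + (-1.960) = -2.079; 1 − a(z₀+z₁) = 1 − (0.036)(-2.079) = 1.0748; argument = -0.119 + (-2.079)/1.0748 = -2.0532 → -2.05.
α₁ = Φ(-2.05) = 0.0202; rank = round(400 × 0.0202) = 8; θ*₍8₎ = 8.36.
Upper: z₀ + z₂ = 1.841; 1 − a(z₀+z₂) = 0.9337; argument = 1.8527 → 1.85; α₂ = 0.9678; rank = 387; θ*₍387₎ = 19.38.

(8.36, 19.38)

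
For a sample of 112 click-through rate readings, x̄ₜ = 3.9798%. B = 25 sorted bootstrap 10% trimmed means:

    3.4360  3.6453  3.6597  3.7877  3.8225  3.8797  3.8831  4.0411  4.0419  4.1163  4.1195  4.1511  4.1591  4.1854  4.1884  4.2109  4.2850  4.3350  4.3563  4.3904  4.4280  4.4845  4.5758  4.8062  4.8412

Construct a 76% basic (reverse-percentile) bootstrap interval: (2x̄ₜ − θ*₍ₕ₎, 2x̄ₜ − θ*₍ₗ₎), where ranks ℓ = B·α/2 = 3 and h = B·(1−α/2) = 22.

Percentile endpoints at ranks 3 and 22: θ*₍3₎ = 3.6597, θ*₍22₎ = 4.4845.
Basic interval reflects these around x̄ₜ:
  lower = 2 × 3.9798 − 4.4845 = 3.4751
  upper = 2 × 3.9798 − 3.6597 = 4.2999

(3.4751, 4.2999)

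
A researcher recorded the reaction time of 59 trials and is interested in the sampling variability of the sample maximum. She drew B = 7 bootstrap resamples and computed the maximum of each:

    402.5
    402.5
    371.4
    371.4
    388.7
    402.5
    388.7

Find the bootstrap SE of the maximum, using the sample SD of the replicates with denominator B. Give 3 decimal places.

Bootstrap SE is the standard deviation of the 7 replicate maximums.
Mean of replicates: (402.5 + 402.5 + 371.4 + 371.4 + 388.7 + 402.5 + 388.7) / 7 = 2727.7000 / 7 = 389.6714
Sum of squared deviations: (+12.8286)² + (+12.8286)² + (−18.2714)² + (−18.2714)² + (−0.9714)² + (+12.8286)² + (−0.9714)² = 1163.2943
Variance = 1163.2943 / 7 = 166.1849
SE* = √166.1849

SE* = 12.891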